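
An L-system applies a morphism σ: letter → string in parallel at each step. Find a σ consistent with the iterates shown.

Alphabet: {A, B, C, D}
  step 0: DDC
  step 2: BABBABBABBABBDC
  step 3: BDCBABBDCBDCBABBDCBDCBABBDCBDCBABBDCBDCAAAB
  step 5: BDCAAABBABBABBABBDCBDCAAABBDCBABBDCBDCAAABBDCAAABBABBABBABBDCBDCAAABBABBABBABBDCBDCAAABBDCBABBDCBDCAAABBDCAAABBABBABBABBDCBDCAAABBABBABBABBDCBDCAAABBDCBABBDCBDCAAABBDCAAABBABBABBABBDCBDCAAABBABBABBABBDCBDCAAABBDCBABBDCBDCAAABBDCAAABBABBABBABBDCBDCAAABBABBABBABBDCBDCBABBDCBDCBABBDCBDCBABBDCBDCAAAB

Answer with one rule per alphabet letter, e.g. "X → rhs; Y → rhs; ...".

A->BAB, B->BDC, C->AAB, D->A

  step 2 ⇒ step 3: BABBABBABBABBDC ⇒ BDC·BAB·BDC·BDC·BAB·BDC·BDC·BAB·BDC·BDC·BAB·BDC·BDC·A·AAB
    A ↦ BAB
    B ↦ BDC
    C ↦ AAB
    D ↦ A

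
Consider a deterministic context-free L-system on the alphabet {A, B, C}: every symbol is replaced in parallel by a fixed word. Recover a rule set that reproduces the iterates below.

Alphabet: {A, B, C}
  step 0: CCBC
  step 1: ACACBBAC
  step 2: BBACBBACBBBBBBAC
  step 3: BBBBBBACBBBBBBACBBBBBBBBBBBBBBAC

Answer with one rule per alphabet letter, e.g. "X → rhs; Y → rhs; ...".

A->BB, B->BB, C->AC

  step 2 ⇒ step 3: BBACBBACBBBBBBAC ⇒ BB·BB·BB·AC·BB·BB·BB·AC·BB·BB·BB·BB·BB·BB·BB·AC
    A ↦ BB
    B ↦ BB
    C ↦ AC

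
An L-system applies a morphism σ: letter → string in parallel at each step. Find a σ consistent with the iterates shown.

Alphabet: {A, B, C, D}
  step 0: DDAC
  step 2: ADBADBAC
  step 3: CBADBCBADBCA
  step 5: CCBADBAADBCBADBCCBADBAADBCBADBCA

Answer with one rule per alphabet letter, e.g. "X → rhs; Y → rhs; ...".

  step 2 ⇒ step 3: ADBADBAC ⇒ C·B·ADB·C·B·ADB·C·A
    A ↦ C
    B ↦ ADB
    C ↦ A
    D ↦ B

A->C, B->ADB, C->A, D->B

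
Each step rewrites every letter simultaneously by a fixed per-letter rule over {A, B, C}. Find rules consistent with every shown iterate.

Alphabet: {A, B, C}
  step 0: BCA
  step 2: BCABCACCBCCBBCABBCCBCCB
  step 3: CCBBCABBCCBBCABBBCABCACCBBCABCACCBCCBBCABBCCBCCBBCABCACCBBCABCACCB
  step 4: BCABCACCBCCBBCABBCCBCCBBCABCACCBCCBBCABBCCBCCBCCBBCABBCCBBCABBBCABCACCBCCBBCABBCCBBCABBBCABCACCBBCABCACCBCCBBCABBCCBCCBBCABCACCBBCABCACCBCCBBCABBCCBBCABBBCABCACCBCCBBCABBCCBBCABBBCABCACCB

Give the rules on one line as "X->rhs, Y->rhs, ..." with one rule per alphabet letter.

  step 3 ⇒ step 4: CCBBCABBCCBBCABBBCABCACCBBCABCACCBCCBBCABBCCBCCBBCABCACCBBCABCACCB ⇒ BCA·BCA·CCB·CCB·BCA·BB·CCB·CCB·BCA·BCA·CCB·CCB·BCA·BB·CCB·CCB·CCB·BCA·BB·CCB·BCA·BB·BCA·BCA·CCB·CCB·BCA·BB·CCB·BCA·BB·BCA·BCA·CCB·BCA·BCA·CCB·CCB·BCA·BB·CCB·CCB·BCA·BCA·CCB·BCA·BCA·CCB·CCB·BCA·BB·CCB·BCA·BB·BCA·BCA·CCB·CCB·BCA·BB·CCB·BCA·BB·BCA·BCA·CCB
    A ↦ BB
    B ↦ CCB
    C ↦ BCA

A->BB, B->CCB, C->BCA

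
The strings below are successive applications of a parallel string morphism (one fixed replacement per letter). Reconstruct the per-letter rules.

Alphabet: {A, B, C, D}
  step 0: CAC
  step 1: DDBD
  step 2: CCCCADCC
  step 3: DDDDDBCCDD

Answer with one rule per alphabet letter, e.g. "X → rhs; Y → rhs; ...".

A->DB, B->AD, C->D, D->CC

  step 2 ⇒ step 3: CCCCADCC ⇒ D·D·D·D·DB·CC·D·D
    A ↦ DB
    C ↦ D
    D ↦ CC
  step 1 ⇒ step 2: DDBD ⇒ CC·CC·AD·CC
    B ↦ AD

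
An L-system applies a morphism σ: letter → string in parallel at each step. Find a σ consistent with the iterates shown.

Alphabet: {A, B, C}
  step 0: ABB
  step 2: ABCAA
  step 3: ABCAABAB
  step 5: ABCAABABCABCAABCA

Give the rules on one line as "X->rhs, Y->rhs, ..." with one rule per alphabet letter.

  step 2 ⇒ step 3: ABCAA ⇒ AB·C·A·AB·AB
    A ↦ AB
    B ↦ C
    C ↦ A

A->AB, B->C, C->A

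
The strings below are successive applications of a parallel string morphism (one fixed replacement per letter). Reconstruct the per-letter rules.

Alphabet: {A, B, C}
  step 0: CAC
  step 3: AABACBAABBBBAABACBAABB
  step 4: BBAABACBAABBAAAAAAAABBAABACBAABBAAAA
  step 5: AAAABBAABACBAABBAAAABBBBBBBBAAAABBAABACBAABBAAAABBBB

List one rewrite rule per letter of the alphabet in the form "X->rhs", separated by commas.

  step 4 ⇒ step 5: BBAABACBAABBAAAAAAAABBAABACBAABBAAAA ⇒ AA·AA·B·B·AA·B·ACB·AA·B·B·AA·AA·B·B·B·B·B·B·B·B·AA·AA·B·B·AA·B·ACB·AA·B·B·AA·AA·B·B·B·B
    A ↦ B
    B ↦ AA
    C ↦ ACB

A->B, B->AA, C->ACB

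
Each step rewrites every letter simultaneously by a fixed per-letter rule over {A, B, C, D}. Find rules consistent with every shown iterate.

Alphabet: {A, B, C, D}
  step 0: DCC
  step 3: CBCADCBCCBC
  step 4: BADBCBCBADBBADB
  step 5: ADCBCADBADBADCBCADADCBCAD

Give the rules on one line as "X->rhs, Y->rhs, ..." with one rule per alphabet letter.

A->C, B->AD, C->B, D->BC

  step 4 ⇒ step 5: BADBCBCBADBBADB ⇒ AD·C·BC·AD·B·AD·B·AD·C·BC·AD·AD·C·BC·AD
    A ↦ C
    B ↦ AD
    C ↦ B
    D ↦ BC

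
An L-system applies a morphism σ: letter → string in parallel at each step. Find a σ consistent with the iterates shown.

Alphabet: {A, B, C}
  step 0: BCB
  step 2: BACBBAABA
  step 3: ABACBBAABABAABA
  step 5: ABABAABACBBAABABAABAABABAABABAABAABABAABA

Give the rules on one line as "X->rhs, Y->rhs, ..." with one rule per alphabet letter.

A->BA, B->A, C->CBB

  step 2 ⇒ step 3: BACBBAABA ⇒ A·BA·CBB·A·A·BA·BA·A·BA
    A ↦ BA
    B ↦ A
    C ↦ CBB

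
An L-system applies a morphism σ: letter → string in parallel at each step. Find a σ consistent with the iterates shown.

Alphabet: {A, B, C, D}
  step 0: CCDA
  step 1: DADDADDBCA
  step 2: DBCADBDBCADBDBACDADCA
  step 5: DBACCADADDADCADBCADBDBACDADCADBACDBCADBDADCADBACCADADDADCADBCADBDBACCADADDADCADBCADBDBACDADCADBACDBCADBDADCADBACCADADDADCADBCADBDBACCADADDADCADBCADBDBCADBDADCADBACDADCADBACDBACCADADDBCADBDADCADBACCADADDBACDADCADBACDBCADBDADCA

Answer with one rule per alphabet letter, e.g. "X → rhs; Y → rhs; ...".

  step 1 ⇒ step 2: DADDADDBCA ⇒ DB·CA·DB·DB·CA·DB·DB·AC·DAD·CA
    A ↦ CA
    B ↦ AC
    C ↦ DAD
    D ↦ DB

A->CA, B->AC, C->DAD, D->DB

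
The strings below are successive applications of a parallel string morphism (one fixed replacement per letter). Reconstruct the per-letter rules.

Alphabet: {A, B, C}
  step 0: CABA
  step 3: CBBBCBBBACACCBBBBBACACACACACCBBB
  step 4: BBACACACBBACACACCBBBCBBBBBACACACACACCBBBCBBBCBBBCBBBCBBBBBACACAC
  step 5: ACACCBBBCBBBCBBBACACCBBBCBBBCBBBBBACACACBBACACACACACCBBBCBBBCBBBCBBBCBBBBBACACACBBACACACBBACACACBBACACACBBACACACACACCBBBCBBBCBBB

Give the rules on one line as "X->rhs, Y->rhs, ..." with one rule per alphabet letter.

  step 4 ⇒ step 5: BBACACACBBACACACCBBBCBBBBBACACACACACCBBBCBBBCBBBCBBBCBBBBBACACAC ⇒ AC·AC·CB·BB·CB·BB·CB·BB·AC·AC·CB·BB·CB·BB·CB·BB·BB·AC·AC·AC·BB·AC·AC·AC·AC·AC·CB·BB·CB·BB·CB·BB·CB·BB·CB·BB·BB·AC·AC·AC·BB·AC·AC·AC·BB·AC·AC·AC·BB·AC·AC·AC·BB·AC·AC·AC·AC·AC·CB·BB·CB·BB·CB·BB
    A ↦ CB
    B ↦ AC
    C ↦ BB

A->CB, B->AC, C->BB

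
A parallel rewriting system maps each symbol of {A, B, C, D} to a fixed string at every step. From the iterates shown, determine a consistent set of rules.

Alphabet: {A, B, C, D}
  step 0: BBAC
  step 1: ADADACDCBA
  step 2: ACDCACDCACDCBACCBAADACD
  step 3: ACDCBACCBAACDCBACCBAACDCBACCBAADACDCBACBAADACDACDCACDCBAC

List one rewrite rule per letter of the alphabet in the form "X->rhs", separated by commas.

  step 2 ⇒ step 3: ACDCACDCACDCBACCBAADACD ⇒ ACD·CBA·C·CBA·ACD·CBA·C·CBA·ACD·CBA·C·CBA·AD·ACD·CBA·CBA·AD·ACD·ACD·C·ACD·CBA·C
    A ↦ ACD
    B ↦ AD
    C ↦ CBA
    D ↦ C

A->ACD, B->AD, C->CBA, D->C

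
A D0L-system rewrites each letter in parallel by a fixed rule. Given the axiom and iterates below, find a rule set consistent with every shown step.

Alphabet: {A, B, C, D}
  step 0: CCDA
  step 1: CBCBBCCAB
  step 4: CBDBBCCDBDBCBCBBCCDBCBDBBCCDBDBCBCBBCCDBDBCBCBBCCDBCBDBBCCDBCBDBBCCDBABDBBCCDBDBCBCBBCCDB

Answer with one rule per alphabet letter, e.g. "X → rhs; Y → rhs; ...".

A->AB, B->DB, C->CB, D->BCC

  step 0 ⇒ step 1: CCDA ⇒ CB·CB·BCC·AB
    A ↦ AB
    C ↦ CB
    D ↦ BCC
    B ↦ DB  (constrained at step 1)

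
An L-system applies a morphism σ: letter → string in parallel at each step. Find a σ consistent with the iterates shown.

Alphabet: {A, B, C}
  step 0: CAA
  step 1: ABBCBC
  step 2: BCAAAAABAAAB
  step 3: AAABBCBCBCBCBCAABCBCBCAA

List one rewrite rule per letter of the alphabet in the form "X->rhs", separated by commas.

  step 2 ⇒ step 3: BCAAAAABAAAB ⇒ AA·AB·BC·BC·BC·BC·BC·AA·BC·BC·BC·AA
    A ↦ BC
    B ↦ AA
    C ↦ AB

A->BC, B->AA, C->AB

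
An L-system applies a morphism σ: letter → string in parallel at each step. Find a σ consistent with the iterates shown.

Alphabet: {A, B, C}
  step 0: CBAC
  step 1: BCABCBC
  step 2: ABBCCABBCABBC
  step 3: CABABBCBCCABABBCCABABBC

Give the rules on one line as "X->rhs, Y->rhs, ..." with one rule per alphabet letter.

A->C, B->AB, C->BC

  step 2 ⇒ step 3: ABBCCABBCABBC ⇒ C·AB·AB·BC·BC·C·AB·AB·BC·C·AB·AB·BC
    A ↦ C
    B ↦ AB
    C ↦ BC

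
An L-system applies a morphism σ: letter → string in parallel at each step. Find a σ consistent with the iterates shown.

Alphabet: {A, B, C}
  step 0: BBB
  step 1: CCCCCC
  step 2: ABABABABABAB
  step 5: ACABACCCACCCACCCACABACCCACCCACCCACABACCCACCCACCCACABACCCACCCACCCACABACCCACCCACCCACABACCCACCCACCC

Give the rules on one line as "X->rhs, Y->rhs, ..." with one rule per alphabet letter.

A->AC, B->CC, C->AB

  step 1 ⇒ step 2: CCCCCC ⇒ AB·AB·AB·AB·AB·AB
    C ↦ AB
    A ↦ AC  (constrained at step 2)
  step 0 ⇒ step 1: BBB ⇒ CC·CC·CC
    B ↦ CC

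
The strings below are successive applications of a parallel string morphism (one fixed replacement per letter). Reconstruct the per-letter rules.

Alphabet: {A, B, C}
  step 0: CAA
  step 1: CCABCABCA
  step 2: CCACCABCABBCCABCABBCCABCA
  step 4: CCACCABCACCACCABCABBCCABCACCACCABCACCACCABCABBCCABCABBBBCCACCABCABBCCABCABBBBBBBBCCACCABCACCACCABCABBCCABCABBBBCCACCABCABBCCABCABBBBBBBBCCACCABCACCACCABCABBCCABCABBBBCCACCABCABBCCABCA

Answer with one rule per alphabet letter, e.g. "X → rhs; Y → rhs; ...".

A->BCA, B->BB, C->CCA

  step 1 ⇒ step 2: CCABCABCA ⇒ CCA·CCA·BCA·BB·CCA·BCA·BB·CCA·BCA
    A ↦ BCA
    B ↦ BB
    C ↦ CCA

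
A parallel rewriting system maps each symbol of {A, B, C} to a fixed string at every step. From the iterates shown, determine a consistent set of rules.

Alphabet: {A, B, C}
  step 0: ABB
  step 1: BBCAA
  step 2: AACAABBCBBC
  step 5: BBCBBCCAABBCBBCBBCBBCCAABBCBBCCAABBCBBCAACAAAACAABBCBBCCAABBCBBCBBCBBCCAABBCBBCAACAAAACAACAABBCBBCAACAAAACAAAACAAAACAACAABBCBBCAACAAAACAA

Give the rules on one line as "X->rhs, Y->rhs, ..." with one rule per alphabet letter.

  step 1 ⇒ step 2: BBCAA ⇒ A·A·CAA·BBC·BBC
    A ↦ BBC
    B ↦ A
    C ↦ CAA

A->BBC, B->A, C->CAA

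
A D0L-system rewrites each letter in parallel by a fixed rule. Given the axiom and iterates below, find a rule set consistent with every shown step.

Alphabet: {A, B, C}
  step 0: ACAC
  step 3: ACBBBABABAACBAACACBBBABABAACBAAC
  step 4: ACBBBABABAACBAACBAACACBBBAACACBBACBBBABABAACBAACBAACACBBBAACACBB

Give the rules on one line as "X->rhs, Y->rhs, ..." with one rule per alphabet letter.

A->AC, B->BA, C->BB

  step 3 ⇒ step 4: ACBBBABABAACBAACACBBBABABAACBAAC ⇒ AC·BB·BA·BA·BA·AC·BA·AC·BA·AC·AC·BB·BA·AC·AC·BB·AC·BB·BA·BA·BA·AC·BA·AC·BA·AC·AC·BB·BA·AC·AC·BB
    A ↦ AC
    B ↦ BA
    C ↦ BB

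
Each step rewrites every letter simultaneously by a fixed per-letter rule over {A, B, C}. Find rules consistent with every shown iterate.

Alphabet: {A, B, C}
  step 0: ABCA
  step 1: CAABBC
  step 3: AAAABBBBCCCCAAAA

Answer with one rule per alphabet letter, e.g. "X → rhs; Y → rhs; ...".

A->C, B->AA, C->BB

  step 0 ⇒ step 1: ABCA ⇒ C·AA·BB·C
    A ↦ C
    B ↦ AA
    C ↦ BB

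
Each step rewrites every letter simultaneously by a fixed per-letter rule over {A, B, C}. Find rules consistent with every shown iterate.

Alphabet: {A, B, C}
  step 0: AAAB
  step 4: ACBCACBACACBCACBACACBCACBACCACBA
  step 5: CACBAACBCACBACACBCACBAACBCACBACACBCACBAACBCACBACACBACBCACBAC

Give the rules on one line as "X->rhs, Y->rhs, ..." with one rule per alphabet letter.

  step 4 ⇒ step 5: ACBCACBACACBCACBACACBCACBACCACBA ⇒ C·ACB·A·ACB·C·ACB·A·C·ACB·C·ACB·A·ACB·C·ACB·A·C·ACB·C·ACB·A·ACB·C·ACB·A·C·ACB·ACB·C·ACB·A·C
    A ↦ C
    B ↦ A
    C ↦ ACB

A->C, B->A, C->ACB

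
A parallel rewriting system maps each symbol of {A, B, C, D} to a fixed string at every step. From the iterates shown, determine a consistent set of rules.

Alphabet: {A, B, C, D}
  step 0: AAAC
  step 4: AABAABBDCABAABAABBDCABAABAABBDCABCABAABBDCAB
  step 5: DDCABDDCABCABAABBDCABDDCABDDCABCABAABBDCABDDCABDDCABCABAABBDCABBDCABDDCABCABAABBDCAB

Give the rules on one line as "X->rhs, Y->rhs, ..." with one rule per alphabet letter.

A->D, B->CAB, C->B, D->AAB

  step 4 ⇒ step 5: AABAABBDCABAABAABBDCABAABAABBDCABCABAABBDCAB ⇒ D·D·CAB·D·D·CAB·CAB·AAB·B·D·CAB·D·D·CAB·D·D·CAB·CAB·AAB·B·D·CAB·D·D·CAB·D·D·CAB·CAB·AAB·B·D·CAB·B·D·CAB·D·D·CAB·CAB·AAB·B·D·CAB
    A ↦ D
    B ↦ CAB
    C ↦ B
    D ↦ AAB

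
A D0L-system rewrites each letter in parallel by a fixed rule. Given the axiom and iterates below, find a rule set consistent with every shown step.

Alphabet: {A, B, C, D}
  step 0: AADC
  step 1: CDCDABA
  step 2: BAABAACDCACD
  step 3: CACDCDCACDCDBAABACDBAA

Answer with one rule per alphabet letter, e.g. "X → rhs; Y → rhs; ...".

A->CD, B->CA, C->BA, D->A

  step 2 ⇒ step 3: BAABAACDCACD ⇒ CA·CD·CD·CA·CD·CD·BA·A·BA·CD·BA·A
    A ↦ CD
    B ↦ CA
    C ↦ BA
    D ↦ A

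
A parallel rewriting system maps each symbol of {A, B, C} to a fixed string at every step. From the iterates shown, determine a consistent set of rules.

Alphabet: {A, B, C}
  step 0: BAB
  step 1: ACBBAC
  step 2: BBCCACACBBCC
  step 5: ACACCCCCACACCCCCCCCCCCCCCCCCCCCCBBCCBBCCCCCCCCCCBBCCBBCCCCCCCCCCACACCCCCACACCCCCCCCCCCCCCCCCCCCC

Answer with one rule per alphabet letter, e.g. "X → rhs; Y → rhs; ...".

A->BB, B->AC, C->CC

  step 1 ⇒ step 2: ACBBAC ⇒ BB·CC·AC·AC·BB·CC
    A ↦ BB
    B ↦ AC
    C ↦ CC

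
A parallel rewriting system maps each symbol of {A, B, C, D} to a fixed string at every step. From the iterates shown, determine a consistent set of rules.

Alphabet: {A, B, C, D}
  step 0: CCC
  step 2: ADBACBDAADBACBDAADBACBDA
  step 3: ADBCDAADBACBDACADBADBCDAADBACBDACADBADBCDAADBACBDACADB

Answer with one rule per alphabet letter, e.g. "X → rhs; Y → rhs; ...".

A->ADB, B->DA, C->ACB, D->C

  step 2 ⇒ step 3: ADBACBDAADBACBDAADBACBDA ⇒ ADB·C·DA·ADB·ACB·DA·C·ADB·ADB·C·DA·ADB·ACB·DA·C·ADB·ADB·C·DA·ADB·ACB·DA·C·ADB
    A ↦ ADB
    B ↦ DA
    C ↦ ACB
    D ↦ C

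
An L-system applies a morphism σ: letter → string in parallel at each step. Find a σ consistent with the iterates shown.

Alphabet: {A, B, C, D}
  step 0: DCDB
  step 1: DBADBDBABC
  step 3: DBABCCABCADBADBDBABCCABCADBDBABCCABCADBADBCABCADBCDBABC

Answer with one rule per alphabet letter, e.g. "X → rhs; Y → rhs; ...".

  step 0 ⇒ step 1: DCDB ⇒ DB·ADB·DB·ABC
    B ↦ ABC
    C ↦ ADB
    D ↦ DB
    A ↦ C  (constrained at step 1)

A->C, B->ABC, C->ADB, D->DB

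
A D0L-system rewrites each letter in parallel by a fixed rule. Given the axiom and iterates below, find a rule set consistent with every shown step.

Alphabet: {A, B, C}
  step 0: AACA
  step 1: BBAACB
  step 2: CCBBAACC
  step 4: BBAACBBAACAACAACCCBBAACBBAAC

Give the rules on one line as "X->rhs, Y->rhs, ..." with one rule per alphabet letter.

  step 1 ⇒ step 2: BBAACB ⇒ C·C·B·B·AAC·C
    A ↦ B
    B ↦ C
    C ↦ AAC

A->B, B->C, C->AAC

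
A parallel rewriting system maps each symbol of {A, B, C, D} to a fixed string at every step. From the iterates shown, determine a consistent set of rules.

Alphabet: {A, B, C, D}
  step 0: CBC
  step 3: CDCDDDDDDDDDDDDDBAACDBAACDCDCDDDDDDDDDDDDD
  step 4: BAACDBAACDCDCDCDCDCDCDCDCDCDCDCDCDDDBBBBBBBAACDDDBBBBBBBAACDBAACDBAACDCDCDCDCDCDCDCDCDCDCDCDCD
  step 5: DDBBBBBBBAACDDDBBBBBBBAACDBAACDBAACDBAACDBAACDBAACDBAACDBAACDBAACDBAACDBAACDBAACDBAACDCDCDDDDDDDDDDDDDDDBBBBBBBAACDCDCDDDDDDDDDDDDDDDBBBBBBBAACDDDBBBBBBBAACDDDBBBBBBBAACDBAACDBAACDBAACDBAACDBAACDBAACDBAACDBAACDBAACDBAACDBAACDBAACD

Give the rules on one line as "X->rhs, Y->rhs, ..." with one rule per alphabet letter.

  step 4 ⇒ step 5: BAACDBAACDCDCDCDCDCDCDCDCDCDCDCDCDDDBBBBBBBAACDDDBBBBBBBAACDBAACDBAACDCDCDCDCDCDCDCDCDCDCDCDCD ⇒ DD·BBB·BBB·BAA·CD·DD·BBB·BBB·BAA·CD·BAA·CD·BAA·CD·BAA·CD·BAA·CD·BAA·CD·BAA·CD·BAA·CD·BAA·CD·BAA·CD·BAA·CD·BAA·CD·BAA·CD·CD·CD·DD·DD·DD·DD·DD·DD·DD·BBB·BBB·BAA·CD·CD·CD·DD·DD·DD·DD·DD·DD·DD·BBB·BBB·BAA·CD·DD·BBB·BBB·BAA·CD·DD·BBB·BBB·BAA·CD·BAA·CD·BAA·CD·BAA·CD·BAA·CD·BAA·CD·BAA·CD·BAA·CD·BAA·CD·BAA·CD·BAA·CD·BAA·CD·BAA·CD
    A ↦ BBB
    B ↦ DD
    C ↦ BAA
    D ↦ CD

A->BBB, B->DD, C->BAA, D->CD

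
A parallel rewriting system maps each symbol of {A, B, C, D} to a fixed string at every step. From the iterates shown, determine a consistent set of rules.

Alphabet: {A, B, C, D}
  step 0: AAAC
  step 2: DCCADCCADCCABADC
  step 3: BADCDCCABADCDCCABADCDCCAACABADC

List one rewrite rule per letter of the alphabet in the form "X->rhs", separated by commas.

  step 2 ⇒ step 3: DCCADCCADCCABADC ⇒ BA·DC·DC·CA·BA·DC·DC·CA·BA·DC·DC·CA·A·CA·BA·DC
    A ↦ CA
    B ↦ A
    C ↦ DC
    D ↦ BA

A->CA, B->A, C->DC, D->BA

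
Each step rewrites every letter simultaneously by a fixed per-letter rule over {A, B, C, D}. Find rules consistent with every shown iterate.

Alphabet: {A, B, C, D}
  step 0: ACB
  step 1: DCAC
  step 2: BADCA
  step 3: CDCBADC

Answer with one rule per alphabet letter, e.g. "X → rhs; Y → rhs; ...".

  step 2 ⇒ step 3: BADCA ⇒ C·DC·B·A·DC
    A ↦ DC
    B ↦ C
    C ↦ A
    D ↦ B

A->DC, B->C, C->A, D->B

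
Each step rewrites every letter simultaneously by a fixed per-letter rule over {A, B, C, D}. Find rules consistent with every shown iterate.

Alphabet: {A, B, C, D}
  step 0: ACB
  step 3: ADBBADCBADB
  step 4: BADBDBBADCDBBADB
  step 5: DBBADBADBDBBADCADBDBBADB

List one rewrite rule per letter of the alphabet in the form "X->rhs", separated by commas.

  step 4 ⇒ step 5: BADBDBBADCDBBADB ⇒ DB·B·A·DB·A·DB·DB·B·A·DC·A·DB·DB·B·A·DB
    A ↦ B
    B ↦ DB
    C ↦ DC
    D ↦ A

A->B, B->DB, C->DC, D->A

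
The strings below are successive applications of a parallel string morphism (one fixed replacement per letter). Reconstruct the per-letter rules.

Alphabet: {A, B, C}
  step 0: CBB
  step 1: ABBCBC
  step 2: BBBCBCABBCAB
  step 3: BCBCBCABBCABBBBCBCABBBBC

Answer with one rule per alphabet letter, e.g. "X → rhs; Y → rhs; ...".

  step 2 ⇒ step 3: BBBCBCABBCAB ⇒ BC·BC·BC·AB·BC·AB·BB·BC·BC·AB·BB·BC
    A ↦ BB
    B ↦ BC
    C ↦ AB

A->BB, B->BC, C->AB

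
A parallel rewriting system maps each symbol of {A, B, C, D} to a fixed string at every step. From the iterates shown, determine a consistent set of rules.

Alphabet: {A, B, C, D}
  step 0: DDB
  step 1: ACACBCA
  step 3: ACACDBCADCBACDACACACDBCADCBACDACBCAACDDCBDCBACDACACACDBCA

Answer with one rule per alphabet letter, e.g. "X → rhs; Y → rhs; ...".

A->DCB, B->BCA, C->ACD, D->AC

  step 0 ⇒ step 1: DDB ⇒ AC·AC·BCA
    B ↦ BCA
    D ↦ AC
    A ↦ DCB  (constrained at step 1)
    C ↦ ACD  (constrained at step 1)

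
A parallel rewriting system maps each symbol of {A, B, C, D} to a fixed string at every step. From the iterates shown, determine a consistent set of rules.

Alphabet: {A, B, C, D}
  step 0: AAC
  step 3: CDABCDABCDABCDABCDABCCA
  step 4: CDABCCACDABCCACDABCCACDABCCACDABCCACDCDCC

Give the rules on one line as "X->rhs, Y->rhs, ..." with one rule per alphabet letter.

  step 3 ⇒ step 4: CDABCDABCDABCDABCDABCCA ⇒ CD·AB·CC·A·CD·AB·CC·A·CD·AB·CC·A·CD·AB·CC·A·CD·AB·CC·A·CD·CD·CC
    A ↦ CC
    B ↦ A
    C ↦ CD
    D ↦ AB

A->CC, B->A, C->CD, D->AB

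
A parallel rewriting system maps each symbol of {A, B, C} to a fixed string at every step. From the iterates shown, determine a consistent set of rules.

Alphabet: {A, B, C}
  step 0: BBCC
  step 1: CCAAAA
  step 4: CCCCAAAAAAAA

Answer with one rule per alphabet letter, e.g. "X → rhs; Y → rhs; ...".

A->B, B->C, C->AA

  step 0 ⇒ step 1: BBCC ⇒ C·C·AA·AA
    B ↦ C
    C ↦ AA
    A ↦ B  (constrained at step 1)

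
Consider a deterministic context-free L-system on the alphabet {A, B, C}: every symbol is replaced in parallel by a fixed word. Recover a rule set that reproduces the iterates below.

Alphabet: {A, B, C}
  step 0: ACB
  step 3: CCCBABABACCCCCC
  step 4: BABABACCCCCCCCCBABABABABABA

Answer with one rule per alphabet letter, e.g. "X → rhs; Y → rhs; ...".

  step 3 ⇒ step 4: CCCBABABACCCCCC ⇒ BA·BA·BA·CC·C·CC·C·CC·C·BA·BA·BA·BA·BA·BA
    A ↦ C
    B ↦ CC
    C ↦ BA

A->C, B->CC, C->BA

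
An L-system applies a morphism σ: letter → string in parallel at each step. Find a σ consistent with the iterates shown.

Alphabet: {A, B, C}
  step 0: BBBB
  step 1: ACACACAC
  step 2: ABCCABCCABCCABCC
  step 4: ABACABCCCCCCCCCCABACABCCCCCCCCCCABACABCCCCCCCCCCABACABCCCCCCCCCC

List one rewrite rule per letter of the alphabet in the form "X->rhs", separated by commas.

  step 1 ⇒ step 2: ACACACAC ⇒ AB·CC·AB·CC·AB·CC·AB·CC
    A ↦ AB
    C ↦ CC
  step 0 ⇒ step 1: BBBB ⇒ AC·AC·AC·AC
    B ↦ AC

A->AB, B->AC, C->CC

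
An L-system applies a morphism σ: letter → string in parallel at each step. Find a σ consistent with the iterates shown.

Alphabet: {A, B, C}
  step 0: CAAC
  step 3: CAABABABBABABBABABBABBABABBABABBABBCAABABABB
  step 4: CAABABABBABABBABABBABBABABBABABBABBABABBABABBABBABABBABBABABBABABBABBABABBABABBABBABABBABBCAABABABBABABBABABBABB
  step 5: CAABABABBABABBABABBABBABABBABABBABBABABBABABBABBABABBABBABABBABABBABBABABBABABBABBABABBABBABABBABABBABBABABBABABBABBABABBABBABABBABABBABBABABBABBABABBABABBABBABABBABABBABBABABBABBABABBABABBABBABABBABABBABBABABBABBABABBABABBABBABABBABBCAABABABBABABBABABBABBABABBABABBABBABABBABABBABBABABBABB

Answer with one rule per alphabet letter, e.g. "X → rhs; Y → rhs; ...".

  step 4 ⇒ step 5: CAABABABBABABBABABBABBABABBABABBABBABABBABABBABBABABBABBABABBABABBABBABABBABABBABBABABBABBCAABABABBABABBABABBABB ⇒ CA·AB·AB·ABB·AB·ABB·AB·ABB·ABB·AB·ABB·AB·ABB·ABB·AB·ABB·AB·ABB·ABB·AB·ABB·ABB·AB·ABB·AB·ABB·ABB·AB·ABB·AB·ABB·ABB·AB·ABB·ABB·AB·ABB·AB·ABB·ABB·AB·ABB·AB·ABB·ABB·AB·ABB·ABB·AB·ABB·AB·ABB·ABB·AB·ABB·ABB·AB·ABB·AB·ABB·ABB·AB·ABB·AB·ABB·ABB·AB·ABB·ABB·AB·ABB·AB·ABB·ABB·AB·ABB·AB·ABB·ABB·AB·ABB·ABB·AB·ABB·AB·ABB·ABB·AB·ABB·ABB·CA·AB·AB·ABB·AB·ABB·AB·ABB·ABB·AB·ABB·AB·ABB·ABB·AB·ABB·AB·ABB·ABB·AB·ABB·ABB
    A ↦ AB
    B ↦ ABB
    C ↦ CA

A->AB, B->ABB, C->CA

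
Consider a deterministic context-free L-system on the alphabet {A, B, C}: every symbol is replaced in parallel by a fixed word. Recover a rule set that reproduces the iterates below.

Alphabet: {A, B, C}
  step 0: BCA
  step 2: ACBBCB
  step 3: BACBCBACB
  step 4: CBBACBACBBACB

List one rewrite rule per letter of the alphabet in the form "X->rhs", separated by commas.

A->B, B->CB, C->A

  step 3 ⇒ step 4: BACBCBACB ⇒ CB·B·A·CB·A·CB·B·A·CB
    A ↦ B
    B ↦ CB
    C ↦ A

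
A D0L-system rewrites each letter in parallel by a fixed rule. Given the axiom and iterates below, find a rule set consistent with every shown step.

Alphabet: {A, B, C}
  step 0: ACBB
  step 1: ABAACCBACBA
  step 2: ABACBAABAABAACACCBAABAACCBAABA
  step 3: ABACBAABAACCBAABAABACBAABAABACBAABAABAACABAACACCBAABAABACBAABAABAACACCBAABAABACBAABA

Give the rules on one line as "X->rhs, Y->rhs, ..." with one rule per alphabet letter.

  step 2 ⇒ step 3: ABACBAABAABAACACCBAABAACCBAABA ⇒ ABA·CBA·ABA·AC·CBA·ABA·ABA·CBA·ABA·ABA·CBA·ABA·ABA·AC·ABA·AC·AC·CBA·ABA·ABA·CBA·ABA·ABA·AC·AC·CBA·ABA·ABA·CBA·ABA
    A ↦ ABA
    B ↦ CBA
    C ↦ AC

A->ABA, B->CBA, C->AC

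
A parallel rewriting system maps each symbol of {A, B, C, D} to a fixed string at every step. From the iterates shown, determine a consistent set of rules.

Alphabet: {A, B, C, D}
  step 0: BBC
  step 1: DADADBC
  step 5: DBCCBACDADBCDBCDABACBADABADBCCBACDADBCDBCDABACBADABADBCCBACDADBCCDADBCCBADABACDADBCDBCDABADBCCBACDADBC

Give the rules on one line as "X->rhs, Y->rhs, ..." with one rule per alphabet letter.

A->BA, B->DA, C->DBC, D->C

  step 0 ⇒ step 1: BBC ⇒ DA·DA·DBC
    B ↦ DA
    C ↦ DBC
    A ↦ BA  (constrained at step 1)
    D ↦ C  (constrained at step 1)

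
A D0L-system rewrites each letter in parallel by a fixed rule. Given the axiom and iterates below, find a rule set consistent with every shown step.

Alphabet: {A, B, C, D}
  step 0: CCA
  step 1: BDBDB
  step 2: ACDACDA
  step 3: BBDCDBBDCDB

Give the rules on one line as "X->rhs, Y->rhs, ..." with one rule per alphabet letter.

  step 2 ⇒ step 3: ACDACDA ⇒ B·BD·CD·B·BD·CD·B
    A ↦ B
    C ↦ BD
    D ↦ CD
  step 1 ⇒ step 2: BDBDB ⇒ A·CD·A·CD·A
    B ↦ A

A->B, B->A, C->BD, D->CD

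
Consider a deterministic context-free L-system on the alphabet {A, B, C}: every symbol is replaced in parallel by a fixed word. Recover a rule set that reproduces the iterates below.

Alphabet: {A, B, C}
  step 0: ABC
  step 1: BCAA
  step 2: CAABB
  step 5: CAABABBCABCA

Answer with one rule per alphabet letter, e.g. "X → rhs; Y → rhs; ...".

  step 1 ⇒ step 2: BCAA ⇒ CA·A·B·B
    A ↦ B
    B ↦ CA
    C ↦ A

A->B, B->CA, C->A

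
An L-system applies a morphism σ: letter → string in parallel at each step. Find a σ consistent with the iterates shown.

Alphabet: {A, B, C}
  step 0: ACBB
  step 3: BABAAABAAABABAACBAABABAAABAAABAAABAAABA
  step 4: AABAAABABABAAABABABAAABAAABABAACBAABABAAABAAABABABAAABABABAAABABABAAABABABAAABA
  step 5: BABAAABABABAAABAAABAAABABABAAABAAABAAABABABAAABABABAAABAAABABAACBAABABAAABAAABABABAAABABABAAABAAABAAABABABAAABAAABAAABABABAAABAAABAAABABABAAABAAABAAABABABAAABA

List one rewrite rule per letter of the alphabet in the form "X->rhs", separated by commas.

  step 4 ⇒ step 5: AABAAABABABAAABABABAAABAAABABAACBAABABAAABAAABABABAAABABABAAABABABAAABABABAAABA ⇒ BA·BA·AA·BA·BA·BA·AA·BA·AA·BA·AA·BA·BA·BA·AA·BA·AA·BA·AA·BA·BA·BA·AA·BA·BA·BA·AA·BA·AA·BA·BA·ACB·AA·BA·BA·AA·BA·AA·BA·BA·BA·AA·BA·BA·BA·AA·BA·AA·BA·AA·BA·BA·BA·AA·BA·AA·BA·AA·BA·BA·BA·AA·BA·AA·BA·AA·BA·BA·BA·AA·BA·AA·BA·AA·BA·BA·BA·AA·BA
    A ↦ BA
    B ↦ AA
    C ↦ ACB

A->BA, B->AA, C->ACB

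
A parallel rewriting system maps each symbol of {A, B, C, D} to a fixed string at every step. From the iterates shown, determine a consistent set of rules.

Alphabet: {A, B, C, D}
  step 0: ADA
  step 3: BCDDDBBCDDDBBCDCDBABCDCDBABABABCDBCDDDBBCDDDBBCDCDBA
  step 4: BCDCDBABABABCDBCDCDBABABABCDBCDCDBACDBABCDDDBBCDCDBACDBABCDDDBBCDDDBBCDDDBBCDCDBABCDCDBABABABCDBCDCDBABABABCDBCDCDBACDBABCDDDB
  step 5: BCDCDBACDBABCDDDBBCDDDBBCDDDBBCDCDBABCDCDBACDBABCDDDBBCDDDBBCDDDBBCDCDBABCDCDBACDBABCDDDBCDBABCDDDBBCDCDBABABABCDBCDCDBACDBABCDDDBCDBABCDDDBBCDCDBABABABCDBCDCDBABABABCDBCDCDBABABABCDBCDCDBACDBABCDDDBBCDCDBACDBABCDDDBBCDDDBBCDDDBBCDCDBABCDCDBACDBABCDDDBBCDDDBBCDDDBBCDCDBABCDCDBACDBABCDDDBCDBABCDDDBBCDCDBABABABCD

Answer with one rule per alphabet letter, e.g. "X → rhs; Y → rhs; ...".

  step 4 ⇒ step 5: BCDCDBABABABCDBCDCDBABABABCDBCDCDBACDBABCDDDBBCDCDBACDBABCDDDBBCDDDBBCDDDBBCDCDBABCDCDBABABABCDBCDCDBABABABCDBCDCDBACDBABCDDDB ⇒ BCD·CD·BA·CD·BA·BCD·DDB·BCD·DDB·BCD·DDB·BCD·CD·BA·BCD·CD·BA·CD·BA·BCD·DDB·BCD·DDB·BCD·DDB·BCD·CD·BA·BCD·CD·BA·CD·BA·BCD·DDB·CD·BA·BCD·DDB·BCD·CD·BA·BA·BA·BCD·BCD·CD·BA·CD·BA·BCD·DDB·CD·BA·BCD·DDB·BCD·CD·BA·BA·BA·BCD·BCD·CD·BA·BA·BA·BCD·BCD·CD·BA·BA·BA·BCD·BCD·CD·BA·CD·BA·BCD·DDB·BCD·CD·BA·CD·BA·BCD·DDB·BCD·DDB·BCD·DDB·BCD·CD·BA·BCD·CD·BA·CD·BA·BCD·DDB·BCD·DDB·BCD·DDB·BCD·CD·BA·BCD·CD·BA·CD·BA·BCD·DDB·CD·BA·BCD·DDB·BCD·CD·BA·BA·BA·BCD
    A ↦ DDB
    B ↦ BCD
    C ↦ CD
    D ↦ BA

A->DDB, B->BCD, C->CD, D->BA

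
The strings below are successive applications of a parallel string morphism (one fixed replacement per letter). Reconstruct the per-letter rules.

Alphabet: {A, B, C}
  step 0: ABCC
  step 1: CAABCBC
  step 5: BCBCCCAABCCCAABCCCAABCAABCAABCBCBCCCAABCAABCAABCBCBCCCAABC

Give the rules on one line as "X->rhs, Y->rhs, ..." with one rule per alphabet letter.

A->C, B->AA, C->BC

  step 0 ⇒ step 1: ABCC ⇒ C·AA·BC·BC
    A ↦ C
    B ↦ AA
    C ↦ BC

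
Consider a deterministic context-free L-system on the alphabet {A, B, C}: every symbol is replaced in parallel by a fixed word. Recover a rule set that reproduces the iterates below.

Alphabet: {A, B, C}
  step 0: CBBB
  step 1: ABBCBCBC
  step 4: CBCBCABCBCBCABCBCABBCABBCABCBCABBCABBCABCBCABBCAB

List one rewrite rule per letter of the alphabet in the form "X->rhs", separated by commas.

  step 0 ⇒ step 1: CBBB ⇒ AB·BC·BC·BC
    B ↦ BC
    C ↦ AB
    A ↦ C  (constrained at step 1)

A->C, B->BC, C->AB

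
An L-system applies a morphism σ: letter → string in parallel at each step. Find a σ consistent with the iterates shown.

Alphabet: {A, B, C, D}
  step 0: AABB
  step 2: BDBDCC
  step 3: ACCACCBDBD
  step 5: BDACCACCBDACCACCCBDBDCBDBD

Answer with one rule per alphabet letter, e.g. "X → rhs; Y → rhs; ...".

  step 2 ⇒ step 3: BDBDCC ⇒ A·CC·A·CC·BD·BD
    B ↦ A
    C ↦ BD
    D ↦ CC
    A ↦ C  (constrained at step 0)

A->C, B->A, C->BD, D->CC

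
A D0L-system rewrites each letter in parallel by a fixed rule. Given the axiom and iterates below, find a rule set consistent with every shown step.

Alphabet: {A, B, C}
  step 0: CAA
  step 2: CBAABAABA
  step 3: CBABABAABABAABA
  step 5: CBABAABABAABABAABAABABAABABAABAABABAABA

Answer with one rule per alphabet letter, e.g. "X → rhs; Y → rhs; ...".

  step 2 ⇒ step 3: CBAABAABA ⇒ CB·A·BA·BA·A·BA·BA·A·BA
    A ↦ BA
    B ↦ A
    C ↦ CB

A->BA, B->A, C->CB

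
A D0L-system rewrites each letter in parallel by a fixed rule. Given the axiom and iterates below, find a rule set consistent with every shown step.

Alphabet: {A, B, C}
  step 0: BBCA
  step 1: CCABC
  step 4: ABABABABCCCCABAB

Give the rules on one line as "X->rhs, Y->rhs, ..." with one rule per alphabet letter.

  step 0 ⇒ step 1: BBCA ⇒ C·C·AB·C
    A ↦ C
    B ↦ C
    C ↦ AB

A->C, B->C, C->AB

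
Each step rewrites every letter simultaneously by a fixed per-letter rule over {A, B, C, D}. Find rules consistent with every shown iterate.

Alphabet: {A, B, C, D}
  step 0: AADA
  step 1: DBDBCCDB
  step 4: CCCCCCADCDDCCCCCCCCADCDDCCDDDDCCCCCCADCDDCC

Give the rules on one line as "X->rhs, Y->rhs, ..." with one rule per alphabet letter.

  step 0 ⇒ step 1: AADA ⇒ DB·DB·CC·DB
    A ↦ DB
    D ↦ CC
    B ↦ ADC  (constrained at step 1)
    C ↦ D  (constrained at step 1)

A->DB, B->ADC, C->D, D->CC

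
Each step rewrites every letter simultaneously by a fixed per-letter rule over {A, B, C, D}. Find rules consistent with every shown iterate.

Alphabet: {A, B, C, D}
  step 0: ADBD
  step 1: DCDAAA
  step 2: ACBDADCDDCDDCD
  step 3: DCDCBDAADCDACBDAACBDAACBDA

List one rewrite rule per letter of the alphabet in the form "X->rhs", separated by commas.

  step 2 ⇒ step 3: ACBDADCDDCDDCD ⇒ DCD·CBD·A·A·DCD·A·CBD·A·A·CBD·A·A·CBD·A
    A ↦ DCD
    B ↦ A
    C ↦ CBD
    D ↦ A

A->DCD, B->A, C->CBD, D->A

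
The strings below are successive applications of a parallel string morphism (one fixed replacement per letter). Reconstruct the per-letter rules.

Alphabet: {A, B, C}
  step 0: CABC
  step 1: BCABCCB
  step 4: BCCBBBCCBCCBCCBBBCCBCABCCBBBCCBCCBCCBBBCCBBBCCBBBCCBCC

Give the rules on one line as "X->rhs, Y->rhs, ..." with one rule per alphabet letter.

A->CA, B->BCC, C->B

  step 0 ⇒ step 1: CABC ⇒ B·CA·BCC·B
    A ↦ CA
    B ↦ BCC
    C ↦ B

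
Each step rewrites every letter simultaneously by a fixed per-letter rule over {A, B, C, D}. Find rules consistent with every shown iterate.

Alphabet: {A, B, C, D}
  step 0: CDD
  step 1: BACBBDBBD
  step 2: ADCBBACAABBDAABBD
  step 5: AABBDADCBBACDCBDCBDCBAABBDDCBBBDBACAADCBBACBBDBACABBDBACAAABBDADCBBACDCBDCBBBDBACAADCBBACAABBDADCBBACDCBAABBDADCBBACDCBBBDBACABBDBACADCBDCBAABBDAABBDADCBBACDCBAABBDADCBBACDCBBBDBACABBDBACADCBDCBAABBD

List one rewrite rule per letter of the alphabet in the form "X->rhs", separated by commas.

  step 1 ⇒ step 2: BACBBDBBD ⇒ A·DCB·BAC·A·A·BBD·A·A·BBD
    A ↦ DCB
    B ↦ A
    C ↦ BAC
    D ↦ BBD

A->DCB, B->A, C->BAC, D->BBD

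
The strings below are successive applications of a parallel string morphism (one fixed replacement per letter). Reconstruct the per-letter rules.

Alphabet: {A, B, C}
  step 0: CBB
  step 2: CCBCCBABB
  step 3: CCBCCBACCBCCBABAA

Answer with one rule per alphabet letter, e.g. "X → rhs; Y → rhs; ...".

  step 2 ⇒ step 3: CCBCCBABB ⇒ CCB·CCB·A·CCB·CCB·A·B·A·A
    A ↦ B
    B ↦ A
    C ↦ CCB

A->B, B->A, C->CCB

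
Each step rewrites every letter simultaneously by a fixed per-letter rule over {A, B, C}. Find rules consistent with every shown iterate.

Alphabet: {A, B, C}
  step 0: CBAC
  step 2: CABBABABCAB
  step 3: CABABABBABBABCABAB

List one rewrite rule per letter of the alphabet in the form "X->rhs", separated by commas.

A->B, B->AB, C->CA

  step 2 ⇒ step 3: CABBABABCAB ⇒ CA·B·AB·AB·B·AB·B·AB·CA·B·AB
    A ↦ B
    B ↦ AB
    C ↦ CA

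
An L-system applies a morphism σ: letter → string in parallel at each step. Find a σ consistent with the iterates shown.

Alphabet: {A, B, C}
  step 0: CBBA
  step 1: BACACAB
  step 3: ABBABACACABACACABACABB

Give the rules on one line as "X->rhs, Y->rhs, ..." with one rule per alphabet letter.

  step 0 ⇒ step 1: CBBA ⇒ B·AC·AC·AB
    A ↦ AB
    B ↦ AC
    C ↦ B

A->AB, B->AC, C->B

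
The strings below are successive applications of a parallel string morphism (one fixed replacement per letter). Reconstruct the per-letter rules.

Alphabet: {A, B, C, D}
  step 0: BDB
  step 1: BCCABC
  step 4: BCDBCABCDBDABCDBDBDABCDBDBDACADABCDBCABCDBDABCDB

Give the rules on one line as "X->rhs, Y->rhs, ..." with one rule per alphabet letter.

  step 0 ⇒ step 1: BDB ⇒ BC·CA·BC
    B ↦ BC
    D ↦ CA
    A ↦ DA  (constrained at step 1)
    C ↦ DB  (constrained at step 1)

A->DA, B->BC, C->DB, D->CA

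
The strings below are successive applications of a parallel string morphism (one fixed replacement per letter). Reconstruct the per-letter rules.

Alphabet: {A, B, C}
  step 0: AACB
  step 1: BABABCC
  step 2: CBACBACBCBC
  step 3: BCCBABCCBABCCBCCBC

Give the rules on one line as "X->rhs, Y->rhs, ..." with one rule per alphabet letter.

A->BA, B->C, C->BC

  step 2 ⇒ step 3: CBACBACBCBC ⇒ BC·C·BA·BC·C·BA·BC·C·BC·C·BC
    A ↦ BA
    B ↦ C
    C ↦ BC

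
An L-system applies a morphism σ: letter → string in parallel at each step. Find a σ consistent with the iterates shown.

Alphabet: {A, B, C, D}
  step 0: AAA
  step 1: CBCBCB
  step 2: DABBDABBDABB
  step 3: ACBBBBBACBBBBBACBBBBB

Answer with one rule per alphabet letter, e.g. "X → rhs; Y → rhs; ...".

  step 2 ⇒ step 3: DABBDABBDABB ⇒ A·CB·BB·BB·A·CB·BB·BB·A·CB·BB·BB
    A ↦ CB
    B ↦ BB
    D ↦ A
  step 1 ⇒ step 2: CBCBCB ⇒ DA·BB·DA·BB·DA·BB
    C ↦ DA

A->CB, B->BB, C->DA, D->A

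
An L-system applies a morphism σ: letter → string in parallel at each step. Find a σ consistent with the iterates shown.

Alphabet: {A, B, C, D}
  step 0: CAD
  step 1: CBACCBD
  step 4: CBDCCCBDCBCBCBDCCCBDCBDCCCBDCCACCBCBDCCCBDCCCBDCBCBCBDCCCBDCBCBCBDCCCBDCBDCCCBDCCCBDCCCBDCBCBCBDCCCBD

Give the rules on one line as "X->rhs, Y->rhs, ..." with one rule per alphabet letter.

A->AC, B->DCC, C->CB, D->CBD

  step 0 ⇒ step 1: CAD ⇒ CB·AC·CBD
    A ↦ AC
    C ↦ CB
    D ↦ CBD
    B ↦ DCC  (constrained at step 1)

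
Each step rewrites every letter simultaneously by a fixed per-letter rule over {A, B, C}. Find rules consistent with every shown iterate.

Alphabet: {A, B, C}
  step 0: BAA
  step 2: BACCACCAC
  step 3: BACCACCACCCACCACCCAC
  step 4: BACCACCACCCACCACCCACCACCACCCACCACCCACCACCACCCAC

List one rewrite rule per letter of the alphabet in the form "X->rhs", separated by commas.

  step 3 ⇒ step 4: BACCACCACCCACCACCCAC ⇒ BA·C·CAC·CAC·C·CAC·CAC·C·CAC·CAC·CAC·C·CAC·CAC·C·CAC·CAC·CAC·C·CAC
    A ↦ C
    B ↦ BA
    C ↦ CAC

A->C, B->BA, C->CAC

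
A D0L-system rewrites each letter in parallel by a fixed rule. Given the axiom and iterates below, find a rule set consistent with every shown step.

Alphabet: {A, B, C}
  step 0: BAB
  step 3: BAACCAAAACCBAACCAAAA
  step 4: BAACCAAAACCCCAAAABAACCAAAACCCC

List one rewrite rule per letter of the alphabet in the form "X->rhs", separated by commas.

  step 3 ⇒ step 4: BAACCAAAACCBAACCAAAA ⇒ BAA·C·C·AA·AA·C·C·C·C·AA·AA·BAA·C·C·AA·AA·C·C·C·C
    A ↦ C
    B ↦ BAA
    C ↦ AA

A->C, B->BAA, C->AA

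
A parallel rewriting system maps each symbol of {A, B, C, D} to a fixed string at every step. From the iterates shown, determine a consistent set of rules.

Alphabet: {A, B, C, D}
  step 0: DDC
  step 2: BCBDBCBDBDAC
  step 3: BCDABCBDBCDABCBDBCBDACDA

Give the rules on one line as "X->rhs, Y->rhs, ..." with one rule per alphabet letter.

  step 2 ⇒ step 3: BCBDBCBDBDAC ⇒ BC·DA·BC·BD·BC·DA·BC·BD·BC·BD·AC·DA
    A ↦ AC
    B ↦ BC
    C ↦ DA
    D ↦ BD

A->AC, B->BC, C->DA, D->BD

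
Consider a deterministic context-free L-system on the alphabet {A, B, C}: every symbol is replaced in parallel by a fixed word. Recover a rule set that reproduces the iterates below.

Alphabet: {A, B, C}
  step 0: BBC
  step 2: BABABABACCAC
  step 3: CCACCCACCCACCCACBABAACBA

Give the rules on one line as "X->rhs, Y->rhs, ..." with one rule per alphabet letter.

  step 2 ⇒ step 3: BABABABACCAC ⇒ CC·AC·CC·AC·CC·AC·CC·AC·BA·BA·AC·BA
    A ↦ AC
    B ↦ CC
    C ↦ BA

A->AC, B->CC, C->BA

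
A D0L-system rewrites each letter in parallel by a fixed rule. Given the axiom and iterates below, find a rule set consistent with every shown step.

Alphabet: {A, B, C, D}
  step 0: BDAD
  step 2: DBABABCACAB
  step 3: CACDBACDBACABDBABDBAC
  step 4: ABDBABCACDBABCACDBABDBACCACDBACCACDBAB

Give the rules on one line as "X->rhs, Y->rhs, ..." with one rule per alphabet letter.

  step 3 ⇒ step 4: CACDBACDBACABDBABDBAC ⇒ AB·DB·AB·C·AC·DB·AB·C·AC·DB·AB·DB·AC·C·AC·DB·AC·C·AC·DB·AB
    A ↦ DB
    B ↦ AC
    C ↦ AB
    D ↦ C

A->DB, B->AC, C->AB, D->C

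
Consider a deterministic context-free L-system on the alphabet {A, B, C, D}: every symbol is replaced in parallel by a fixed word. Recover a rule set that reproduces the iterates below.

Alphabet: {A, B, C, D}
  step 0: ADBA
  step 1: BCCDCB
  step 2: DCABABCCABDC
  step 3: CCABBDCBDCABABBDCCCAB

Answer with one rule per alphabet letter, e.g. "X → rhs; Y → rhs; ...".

A->B, B->DC, C->AB, D->CC

  step 2 ⇒ step 3: DCABABCCABDC ⇒ CC·AB·B·DC·B·DC·AB·AB·B·DC·CC·AB
    A ↦ B
    B ↦ DC
    C ↦ AB
    D ↦ CC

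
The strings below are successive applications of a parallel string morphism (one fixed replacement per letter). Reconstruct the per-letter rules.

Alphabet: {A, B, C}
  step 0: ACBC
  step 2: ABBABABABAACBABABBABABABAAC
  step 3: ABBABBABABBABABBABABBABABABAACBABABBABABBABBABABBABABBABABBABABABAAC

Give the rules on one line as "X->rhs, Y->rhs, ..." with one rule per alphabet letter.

A->AB, B->BAB, C->AAC

  step 2 ⇒ step 3: ABBABABABAACBABABBABABABAAC ⇒ AB·BAB·BAB·AB·BAB·AB·BAB·AB·BAB·AB·AB·AAC·BAB·AB·BAB·AB·BAB·BAB·AB·BAB·AB·BAB·AB·BAB·AB·AB·AAC
    A ↦ AB
    B ↦ BAB
    C ↦ AAC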